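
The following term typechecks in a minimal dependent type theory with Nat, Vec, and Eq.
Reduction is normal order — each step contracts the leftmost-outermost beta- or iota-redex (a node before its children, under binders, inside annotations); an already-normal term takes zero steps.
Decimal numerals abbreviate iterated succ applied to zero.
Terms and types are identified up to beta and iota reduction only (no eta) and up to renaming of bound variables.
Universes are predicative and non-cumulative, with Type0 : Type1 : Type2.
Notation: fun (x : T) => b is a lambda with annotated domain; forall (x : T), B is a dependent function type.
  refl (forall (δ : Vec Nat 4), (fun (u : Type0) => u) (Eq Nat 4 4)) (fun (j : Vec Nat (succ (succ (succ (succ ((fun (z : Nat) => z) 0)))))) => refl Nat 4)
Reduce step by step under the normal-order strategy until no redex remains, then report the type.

reduction (normal order):
  refl (forall (δ : Vec Nat 4), (fun (u : Type0) => u) (Eq Nat 4 4)) (fun (j : Vec Nat (succ (succ (succ (succ ((fun (z : Nat) => z) 0)))))) => refl Nat 4)
  ~> refl (forall (δ : Vec Nat 4), Eq Nat 4 4) (fun (u : Vec Nat (succ (succ (succ (succ ((fun (j : Nat) => j) 0)))))) => refl Nat 4)
  ~> refl (forall (δ : Vec Nat 4), Eq Nat 4 4) (fun (u : Vec Nat 4) => refl Nat 4)
the term's type:
  Eq (forall (δ : Vec Nat 4), Eq Nat 4 4) (fun (u : Vec Nat 4) => refl Nat 4) (fun (j : Vec Nat 4) => refl Nat 4)


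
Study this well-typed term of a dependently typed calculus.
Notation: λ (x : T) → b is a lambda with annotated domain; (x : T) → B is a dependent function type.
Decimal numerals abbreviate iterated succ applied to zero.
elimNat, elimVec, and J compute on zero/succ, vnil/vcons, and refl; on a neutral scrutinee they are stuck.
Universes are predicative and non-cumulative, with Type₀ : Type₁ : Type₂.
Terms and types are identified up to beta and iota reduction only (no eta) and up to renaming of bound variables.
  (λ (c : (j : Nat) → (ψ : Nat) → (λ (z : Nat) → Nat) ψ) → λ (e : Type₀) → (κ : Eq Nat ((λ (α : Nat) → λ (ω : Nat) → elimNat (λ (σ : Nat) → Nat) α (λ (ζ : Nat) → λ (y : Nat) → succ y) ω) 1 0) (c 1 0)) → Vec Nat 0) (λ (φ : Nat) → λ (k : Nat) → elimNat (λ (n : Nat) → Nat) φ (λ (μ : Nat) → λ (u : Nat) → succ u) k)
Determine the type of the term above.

type:
  (c : Type₀) → Type₀


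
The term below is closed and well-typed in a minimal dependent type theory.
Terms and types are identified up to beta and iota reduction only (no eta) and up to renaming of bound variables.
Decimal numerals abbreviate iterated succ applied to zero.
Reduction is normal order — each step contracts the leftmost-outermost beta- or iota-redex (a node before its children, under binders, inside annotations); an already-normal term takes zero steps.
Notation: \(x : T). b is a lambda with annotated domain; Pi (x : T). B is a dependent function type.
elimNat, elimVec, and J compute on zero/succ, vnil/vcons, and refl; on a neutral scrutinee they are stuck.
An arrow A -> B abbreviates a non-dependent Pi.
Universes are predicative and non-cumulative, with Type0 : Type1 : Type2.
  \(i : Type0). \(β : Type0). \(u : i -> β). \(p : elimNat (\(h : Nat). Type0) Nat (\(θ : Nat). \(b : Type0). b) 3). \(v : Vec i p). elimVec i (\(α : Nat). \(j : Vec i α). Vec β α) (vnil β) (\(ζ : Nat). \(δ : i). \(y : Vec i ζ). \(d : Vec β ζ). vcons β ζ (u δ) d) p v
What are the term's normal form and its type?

resulting normal form:
  \(i : Type0). \(β : Type0). \(u : i -> β). \(p : Nat). \(h : Vec i p). elimVec i (\(θ : Nat). \(b : Vec i θ). Vec β θ) (vnil β) (\(v : Nat). \(α : i). \(j : Vec i v). \(ζ : Vec β v). vcons β v (u α) ζ) p h
inferred type:
  Pi (i : Type0). Pi (β : Type0). (i -> β) -> Pi (u : Nat). Vec i u -> Vec β u
observation: 10 normal-order steps separate the term from its normal form.


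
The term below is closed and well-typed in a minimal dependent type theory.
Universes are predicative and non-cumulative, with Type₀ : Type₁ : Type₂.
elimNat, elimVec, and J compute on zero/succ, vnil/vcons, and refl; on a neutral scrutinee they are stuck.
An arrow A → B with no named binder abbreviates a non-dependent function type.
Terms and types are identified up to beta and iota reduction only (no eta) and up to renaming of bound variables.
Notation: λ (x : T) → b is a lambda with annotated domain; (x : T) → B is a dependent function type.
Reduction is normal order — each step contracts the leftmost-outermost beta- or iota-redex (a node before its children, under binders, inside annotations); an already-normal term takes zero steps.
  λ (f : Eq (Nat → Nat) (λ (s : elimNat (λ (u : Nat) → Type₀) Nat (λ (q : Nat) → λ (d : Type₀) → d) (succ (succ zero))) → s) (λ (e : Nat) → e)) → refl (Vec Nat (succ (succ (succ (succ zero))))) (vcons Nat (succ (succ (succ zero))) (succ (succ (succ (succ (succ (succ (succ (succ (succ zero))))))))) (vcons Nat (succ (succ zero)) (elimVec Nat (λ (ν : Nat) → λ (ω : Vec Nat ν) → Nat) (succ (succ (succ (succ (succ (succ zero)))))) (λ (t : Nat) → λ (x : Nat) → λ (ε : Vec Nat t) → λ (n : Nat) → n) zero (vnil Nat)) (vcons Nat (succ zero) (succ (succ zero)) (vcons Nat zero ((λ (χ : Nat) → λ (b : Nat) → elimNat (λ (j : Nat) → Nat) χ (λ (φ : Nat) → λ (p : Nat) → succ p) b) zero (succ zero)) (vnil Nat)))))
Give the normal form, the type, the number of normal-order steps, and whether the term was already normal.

reduced normal form:
  λ (f : Eq (Nat → Nat) (λ (s : Nat) → s) (λ (u : Nat) → u)) → refl (Vec Nat (succ (succ (succ (succ zero))))) (vcons Nat (succ (succ (succ zero))) (succ (succ (succ (succ (succ (succ (succ (succ (succ zero))))))))) (vcons Nat (succ (succ zero)) (succ (succ (succ (succ (succ (succ zero)))))) (vcons Nat (succ zero) (succ (succ zero)) (vcons Nat zero (succ zero) (vnil Nat)))))
inferred type:
  Eq (Nat → Nat) (λ (f : Nat) → f) (λ (s : Nat) → s) → Eq (Vec Nat (succ (succ (succ (succ zero))))) (vcons Nat (succ (succ (succ zero))) (succ (succ (succ (succ (succ (succ (succ (succ (succ zero))))))))) (vcons Nat (succ (succ zero)) (succ (succ (succ (succ (succ (succ zero)))))) (vcons Nat (succ zero) (succ (succ zero)) (vcons Nat zero (succ zero) (vnil Nat))))) (vcons Nat (succ (succ (succ zero))) (succ (succ (succ (succ (succ (succ (succ (succ (succ zero))))))))) (vcons Nat (succ (succ zero)) (succ (succ (succ (succ (succ (succ zero)))))) (vcons Nat (succ zero) (succ (succ zero)) (vcons Nat zero (succ zero) (vnil Nat)))))
normal-order step count: 14
already normal: no
first redex: an elimNat iota-redex


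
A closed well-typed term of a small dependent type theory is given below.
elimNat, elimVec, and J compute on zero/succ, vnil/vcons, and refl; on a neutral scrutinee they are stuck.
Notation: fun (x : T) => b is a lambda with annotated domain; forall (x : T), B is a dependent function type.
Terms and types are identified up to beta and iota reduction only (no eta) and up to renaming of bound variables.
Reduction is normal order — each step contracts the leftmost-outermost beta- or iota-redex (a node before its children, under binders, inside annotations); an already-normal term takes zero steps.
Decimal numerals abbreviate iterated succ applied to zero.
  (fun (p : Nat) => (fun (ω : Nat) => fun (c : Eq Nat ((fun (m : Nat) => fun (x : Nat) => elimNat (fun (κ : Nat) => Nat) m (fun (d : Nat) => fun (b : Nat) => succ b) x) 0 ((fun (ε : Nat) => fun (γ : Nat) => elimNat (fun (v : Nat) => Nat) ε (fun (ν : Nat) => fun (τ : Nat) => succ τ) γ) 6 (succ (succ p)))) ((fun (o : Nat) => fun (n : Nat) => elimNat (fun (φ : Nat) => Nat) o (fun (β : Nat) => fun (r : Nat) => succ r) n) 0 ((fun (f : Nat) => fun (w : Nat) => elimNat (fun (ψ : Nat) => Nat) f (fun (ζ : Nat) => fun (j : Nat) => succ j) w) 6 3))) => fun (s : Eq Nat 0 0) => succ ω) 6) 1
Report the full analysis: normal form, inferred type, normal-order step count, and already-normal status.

normal form:
  fun (p : Eq Nat 9 9) => fun (ω : Eq Nat 0 0) => 7
type:
  forall (p : Eq Nat 9 9), forall (ω : Eq Nat 0 0), Nat
normal-order step count: 86
started in normal form: no
first contracted redex: a beta-redex


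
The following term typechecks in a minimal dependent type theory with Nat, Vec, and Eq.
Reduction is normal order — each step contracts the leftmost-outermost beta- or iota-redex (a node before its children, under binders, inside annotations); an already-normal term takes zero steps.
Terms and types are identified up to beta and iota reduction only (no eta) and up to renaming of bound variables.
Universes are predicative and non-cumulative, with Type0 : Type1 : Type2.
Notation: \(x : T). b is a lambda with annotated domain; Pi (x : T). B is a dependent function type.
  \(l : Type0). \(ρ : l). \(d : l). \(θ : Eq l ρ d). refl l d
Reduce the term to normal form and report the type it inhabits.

normal form:
  \(l : Type0). \(ρ : l). \(d : l). \(θ : Eq l ρ d). refl l d
type:
  Pi (l : Type0). Pi (ρ : l). Pi (d : l). Pi (θ : Eq l ρ d). Eq l d d


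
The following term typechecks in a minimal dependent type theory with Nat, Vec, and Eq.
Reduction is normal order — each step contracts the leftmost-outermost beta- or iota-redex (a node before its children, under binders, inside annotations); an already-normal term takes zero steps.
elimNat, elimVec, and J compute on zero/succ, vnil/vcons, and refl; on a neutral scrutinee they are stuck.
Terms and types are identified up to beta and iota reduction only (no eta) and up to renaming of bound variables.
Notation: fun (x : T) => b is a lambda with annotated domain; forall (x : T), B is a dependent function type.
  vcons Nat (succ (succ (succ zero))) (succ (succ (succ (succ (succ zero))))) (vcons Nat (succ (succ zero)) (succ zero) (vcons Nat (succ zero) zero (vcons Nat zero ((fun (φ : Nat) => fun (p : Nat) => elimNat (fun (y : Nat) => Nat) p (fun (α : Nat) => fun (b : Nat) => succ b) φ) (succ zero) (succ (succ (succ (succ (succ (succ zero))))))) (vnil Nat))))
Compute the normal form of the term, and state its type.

resulting normal form:
  vcons Nat (succ (succ (succ zero))) (succ (succ (succ (succ (succ zero))))) (vcons Nat (succ (succ zero)) (succ zero) (vcons Nat (succ zero) zero (vcons Nat zero (succ (succ (succ (succ (succ (succ (succ zero))))))) (vnil Nat))))
type:
  Vec Nat (succ (succ (succ (succ zero))))


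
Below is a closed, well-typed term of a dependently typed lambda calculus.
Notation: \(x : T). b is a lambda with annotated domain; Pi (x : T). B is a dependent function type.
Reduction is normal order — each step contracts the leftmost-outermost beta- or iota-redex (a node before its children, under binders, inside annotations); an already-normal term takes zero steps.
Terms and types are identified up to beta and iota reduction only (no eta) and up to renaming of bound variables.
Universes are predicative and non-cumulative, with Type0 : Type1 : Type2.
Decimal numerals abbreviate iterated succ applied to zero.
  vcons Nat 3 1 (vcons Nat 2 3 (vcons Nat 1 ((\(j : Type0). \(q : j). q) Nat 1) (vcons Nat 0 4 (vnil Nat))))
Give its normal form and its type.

normal form:
  vcons Nat 3 1 (vcons Nat 2 3 (vcons Nat 1 1 (vcons Nat 0 4 (vnil Nat))))
inferred type:
  Vec Nat 4


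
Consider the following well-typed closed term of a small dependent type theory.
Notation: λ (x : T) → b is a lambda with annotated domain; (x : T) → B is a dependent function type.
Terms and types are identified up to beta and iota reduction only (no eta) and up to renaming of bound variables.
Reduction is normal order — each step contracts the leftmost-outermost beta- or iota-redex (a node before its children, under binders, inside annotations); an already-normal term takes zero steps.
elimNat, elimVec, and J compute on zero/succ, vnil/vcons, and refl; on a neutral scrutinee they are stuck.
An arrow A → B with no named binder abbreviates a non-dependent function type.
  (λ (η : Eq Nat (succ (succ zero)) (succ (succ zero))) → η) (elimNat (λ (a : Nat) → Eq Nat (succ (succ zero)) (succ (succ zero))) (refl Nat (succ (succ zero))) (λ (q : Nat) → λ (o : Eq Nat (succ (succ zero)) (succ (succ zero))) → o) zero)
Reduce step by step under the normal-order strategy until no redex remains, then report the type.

reduction (normal order):
  (λ (η : Eq Nat (succ (succ zero)) (succ (succ zero))) → η) (elimNat (λ (a : Nat) → Eq Nat (succ (succ zero)) (succ (succ zero))) (refl Nat (succ (succ zero))) (λ (q : Nat) → λ (o : Eq Nat (succ (succ zero)) (succ (succ zero))) → o) zero)
  ~> elimNat (λ (η : Nat) → Eq Nat (succ (succ zero)) (succ (succ zero))) (refl Nat (succ (succ zero))) (λ (a : Nat) → λ (q : Eq Nat (succ (succ zero)) (succ (succ zero))) → q) zero
  ~> refl Nat (succ (succ zero))
type:
  Eq Nat (succ (succ zero)) (succ (succ zero))


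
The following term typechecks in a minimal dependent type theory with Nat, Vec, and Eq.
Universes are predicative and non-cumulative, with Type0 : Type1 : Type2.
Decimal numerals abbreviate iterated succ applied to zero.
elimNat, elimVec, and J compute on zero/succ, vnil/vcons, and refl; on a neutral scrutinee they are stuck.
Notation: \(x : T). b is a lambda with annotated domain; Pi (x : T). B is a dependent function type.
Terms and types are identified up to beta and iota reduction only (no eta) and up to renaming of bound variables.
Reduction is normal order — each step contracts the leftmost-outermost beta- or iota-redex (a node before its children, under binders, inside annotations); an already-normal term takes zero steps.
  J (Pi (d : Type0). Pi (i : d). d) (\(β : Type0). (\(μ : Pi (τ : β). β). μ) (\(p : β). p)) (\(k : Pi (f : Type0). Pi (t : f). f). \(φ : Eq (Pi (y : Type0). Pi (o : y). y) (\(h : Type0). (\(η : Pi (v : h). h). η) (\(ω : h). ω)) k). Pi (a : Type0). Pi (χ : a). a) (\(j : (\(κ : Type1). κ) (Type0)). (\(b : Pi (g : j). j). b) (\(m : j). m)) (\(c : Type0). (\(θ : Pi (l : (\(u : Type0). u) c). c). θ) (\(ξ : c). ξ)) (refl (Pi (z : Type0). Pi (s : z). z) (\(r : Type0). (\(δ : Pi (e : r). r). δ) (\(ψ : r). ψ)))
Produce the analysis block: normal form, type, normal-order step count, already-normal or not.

resulting normal form:
  \(d : Type0). \(i : d). i
type:
  Pi (d : Type0). Pi (i : d). d
steps to reach normal form (normal order): 3
already normal: no
first contracted redex: a J iota-redex


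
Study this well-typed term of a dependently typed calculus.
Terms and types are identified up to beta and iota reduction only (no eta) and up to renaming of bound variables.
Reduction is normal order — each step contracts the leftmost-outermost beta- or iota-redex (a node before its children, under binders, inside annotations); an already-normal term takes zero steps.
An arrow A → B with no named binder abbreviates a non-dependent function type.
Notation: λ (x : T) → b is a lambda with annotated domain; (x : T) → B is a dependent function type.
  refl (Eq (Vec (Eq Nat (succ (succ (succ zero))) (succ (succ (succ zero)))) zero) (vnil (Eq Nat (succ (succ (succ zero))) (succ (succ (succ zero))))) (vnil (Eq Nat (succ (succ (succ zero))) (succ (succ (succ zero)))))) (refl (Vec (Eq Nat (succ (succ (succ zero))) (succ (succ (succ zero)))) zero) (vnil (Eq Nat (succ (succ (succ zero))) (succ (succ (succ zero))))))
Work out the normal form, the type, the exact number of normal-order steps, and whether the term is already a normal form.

resulting normal form:
  refl (Eq (Vec (Eq Nat (succ (succ (succ zero))) (succ (succ (succ zero)))) zero) (vnil (Eq Nat (succ (succ (succ zero))) (succ (succ (succ zero))))) (vnil (Eq Nat (succ (succ (succ zero))) (succ (succ (succ zero)))))) (refl (Vec (Eq Nat (succ (succ (succ zero))) (succ (succ (succ zero)))) zero) (vnil (Eq Nat (succ (succ (succ zero))) (succ (succ (succ zero))))))
type:
  Eq (Eq (Vec (Eq Nat (succ (succ (succ zero))) (succ (succ (succ zero)))) zero) (vnil (Eq Nat (succ (succ (succ zero))) (succ (succ (succ zero))))) (vnil (Eq Nat (succ (succ (succ zero))) (succ (succ (succ zero)))))) (refl (Vec (Eq Nat (succ (succ (succ zero))) (succ (succ (succ zero)))) zero) (vnil (Eq Nat (succ (succ (succ zero))) (succ (succ (succ zero)))))) (refl (Vec (Eq Nat (succ (succ (succ zero))) (succ (succ (succ zero)))) zero) (vnil (Eq Nat (succ (succ (succ zero))) (succ (succ (succ zero))))))
steps to reach normal form (normal order): 0
already normal: yes


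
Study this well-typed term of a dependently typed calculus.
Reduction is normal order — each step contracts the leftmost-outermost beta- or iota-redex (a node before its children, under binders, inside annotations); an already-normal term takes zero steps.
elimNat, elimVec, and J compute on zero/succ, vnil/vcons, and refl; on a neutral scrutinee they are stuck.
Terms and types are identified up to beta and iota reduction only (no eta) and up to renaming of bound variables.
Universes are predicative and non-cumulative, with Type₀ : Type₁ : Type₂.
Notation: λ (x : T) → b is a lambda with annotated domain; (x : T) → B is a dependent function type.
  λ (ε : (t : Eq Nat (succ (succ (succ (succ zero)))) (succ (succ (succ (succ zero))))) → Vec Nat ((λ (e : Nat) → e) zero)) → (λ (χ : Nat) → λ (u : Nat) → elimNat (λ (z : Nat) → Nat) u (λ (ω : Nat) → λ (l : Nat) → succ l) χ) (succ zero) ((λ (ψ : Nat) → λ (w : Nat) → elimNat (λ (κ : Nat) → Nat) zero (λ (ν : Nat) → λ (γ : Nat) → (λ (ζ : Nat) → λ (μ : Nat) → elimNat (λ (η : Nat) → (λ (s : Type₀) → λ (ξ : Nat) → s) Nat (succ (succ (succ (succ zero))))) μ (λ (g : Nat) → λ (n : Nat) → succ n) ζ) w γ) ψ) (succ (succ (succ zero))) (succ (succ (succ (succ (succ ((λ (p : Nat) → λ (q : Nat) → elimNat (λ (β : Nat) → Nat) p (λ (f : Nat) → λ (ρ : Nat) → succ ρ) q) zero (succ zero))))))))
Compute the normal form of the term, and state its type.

reduced normal form:
  λ (ε : (t : Eq Nat (succ (succ (succ (succ zero)))) (succ (succ (succ (succ zero))))) → Vec Nat zero) → succ (succ (succ (succ (succ (succ (succ (succ (succ (succ (succ (succ (succ (succ (succ (succ (succ (succ (succ zero))))))))))))))))))
type:
  (ε : (t : Eq Nat (succ (succ (succ (succ zero)))) (succ (succ (succ (succ zero))))) → Vec Nat zero) → Nat
observation: normalization takes exactly 106 steps under the normal-order strategy.


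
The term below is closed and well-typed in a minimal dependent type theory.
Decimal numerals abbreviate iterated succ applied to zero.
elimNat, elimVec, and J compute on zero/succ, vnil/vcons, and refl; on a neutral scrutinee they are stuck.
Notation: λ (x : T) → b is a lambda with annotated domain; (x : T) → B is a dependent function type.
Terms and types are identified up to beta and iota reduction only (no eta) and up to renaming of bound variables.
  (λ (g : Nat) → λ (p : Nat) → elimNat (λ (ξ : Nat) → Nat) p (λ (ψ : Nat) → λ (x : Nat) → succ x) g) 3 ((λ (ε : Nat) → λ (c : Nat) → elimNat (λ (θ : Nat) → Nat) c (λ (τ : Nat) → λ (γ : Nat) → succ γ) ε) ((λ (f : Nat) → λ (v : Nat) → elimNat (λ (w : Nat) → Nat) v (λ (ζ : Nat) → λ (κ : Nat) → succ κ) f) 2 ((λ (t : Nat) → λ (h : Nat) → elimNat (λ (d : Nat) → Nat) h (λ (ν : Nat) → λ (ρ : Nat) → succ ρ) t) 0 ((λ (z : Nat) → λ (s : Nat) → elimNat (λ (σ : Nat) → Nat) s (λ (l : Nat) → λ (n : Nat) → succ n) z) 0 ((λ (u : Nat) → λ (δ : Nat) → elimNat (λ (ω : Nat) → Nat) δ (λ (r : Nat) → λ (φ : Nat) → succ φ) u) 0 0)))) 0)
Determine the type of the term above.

the term's type:
  Nat


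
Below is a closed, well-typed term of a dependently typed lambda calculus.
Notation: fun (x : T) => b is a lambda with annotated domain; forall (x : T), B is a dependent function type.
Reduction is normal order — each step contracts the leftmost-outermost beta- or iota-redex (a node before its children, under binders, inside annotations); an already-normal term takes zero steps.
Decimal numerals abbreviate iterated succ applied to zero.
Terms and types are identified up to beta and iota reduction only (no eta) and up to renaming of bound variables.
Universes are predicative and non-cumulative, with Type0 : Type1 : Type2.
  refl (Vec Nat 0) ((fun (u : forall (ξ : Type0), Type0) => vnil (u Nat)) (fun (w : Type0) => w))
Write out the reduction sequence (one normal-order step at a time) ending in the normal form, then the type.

normal-order reduction sequence:
  refl (Vec Nat 0) ((fun (u : forall (ξ : Type0), Type0) => vnil (u Nat)) (fun (w : Type0) => w))
  ~> refl (Vec Nat 0) (vnil ((fun (u : Type0) => u) Nat))
  ~> refl (Vec Nat 0) (vnil Nat)
type:
  Eq (Vec Nat 0) (vnil Nat) (vnil Nat)


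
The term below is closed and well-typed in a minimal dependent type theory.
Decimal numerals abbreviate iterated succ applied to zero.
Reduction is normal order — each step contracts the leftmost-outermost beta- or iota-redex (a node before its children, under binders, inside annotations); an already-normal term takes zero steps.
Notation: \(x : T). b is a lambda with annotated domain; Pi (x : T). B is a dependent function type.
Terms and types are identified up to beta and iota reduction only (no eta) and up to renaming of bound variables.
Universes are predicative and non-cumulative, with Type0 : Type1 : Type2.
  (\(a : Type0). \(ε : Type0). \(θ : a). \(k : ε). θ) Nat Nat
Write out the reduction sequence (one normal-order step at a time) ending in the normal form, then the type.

normal-order reduction:
  (\(a : Type0). \(ε : Type0). \(θ : a). \(k : ε). θ) Nat Nat
  ~> (\(a : Type0). \(ε : Nat). \(θ : a). ε) Nat
  ~> \(a : Nat). \(ε : Nat). a
type:
  Pi (a : Nat). Pi (ε : Nat). Nat


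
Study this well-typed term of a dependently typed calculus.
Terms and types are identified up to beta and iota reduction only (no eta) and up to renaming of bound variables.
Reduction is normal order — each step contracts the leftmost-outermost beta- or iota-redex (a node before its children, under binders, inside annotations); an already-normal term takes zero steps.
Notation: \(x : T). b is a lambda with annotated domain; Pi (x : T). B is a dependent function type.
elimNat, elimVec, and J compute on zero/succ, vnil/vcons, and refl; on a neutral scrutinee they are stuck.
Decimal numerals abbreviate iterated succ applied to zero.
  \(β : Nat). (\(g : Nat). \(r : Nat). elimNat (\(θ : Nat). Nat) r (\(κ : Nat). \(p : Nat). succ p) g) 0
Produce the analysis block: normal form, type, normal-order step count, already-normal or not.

normal form:
  \(β : Nat). \(g : Nat). g
type:
  Pi (β : Nat). Pi (g : Nat). Nat
reduction steps (normal order): 2
already normal: no
first contracted redex: a beta-redex


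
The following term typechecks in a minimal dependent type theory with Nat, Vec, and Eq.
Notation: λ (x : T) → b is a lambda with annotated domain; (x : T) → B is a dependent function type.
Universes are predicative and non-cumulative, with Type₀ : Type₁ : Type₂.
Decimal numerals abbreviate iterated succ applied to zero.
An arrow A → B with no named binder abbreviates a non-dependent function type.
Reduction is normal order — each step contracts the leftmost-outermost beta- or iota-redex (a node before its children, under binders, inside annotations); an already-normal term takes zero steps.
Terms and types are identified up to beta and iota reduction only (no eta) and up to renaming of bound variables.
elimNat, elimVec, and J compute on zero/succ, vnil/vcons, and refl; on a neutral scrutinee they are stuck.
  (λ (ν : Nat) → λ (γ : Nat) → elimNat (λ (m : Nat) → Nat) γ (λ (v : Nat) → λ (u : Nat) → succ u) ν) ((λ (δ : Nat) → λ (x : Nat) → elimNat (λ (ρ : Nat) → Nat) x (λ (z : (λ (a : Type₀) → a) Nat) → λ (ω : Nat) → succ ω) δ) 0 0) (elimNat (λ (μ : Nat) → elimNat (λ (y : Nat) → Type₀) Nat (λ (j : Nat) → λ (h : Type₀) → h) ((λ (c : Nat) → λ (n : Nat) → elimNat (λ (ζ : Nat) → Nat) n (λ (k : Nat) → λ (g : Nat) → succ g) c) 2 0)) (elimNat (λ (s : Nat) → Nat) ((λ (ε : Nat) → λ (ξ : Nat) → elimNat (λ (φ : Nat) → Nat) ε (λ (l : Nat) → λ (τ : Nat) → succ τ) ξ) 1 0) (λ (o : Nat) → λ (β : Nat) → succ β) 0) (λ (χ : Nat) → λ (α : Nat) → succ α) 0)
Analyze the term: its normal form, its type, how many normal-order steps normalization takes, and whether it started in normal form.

normal form:
  1
the term's type:
  Nat
reduction steps (normal order): 11
started in normal form: no
first contracted redex: a beta-redex


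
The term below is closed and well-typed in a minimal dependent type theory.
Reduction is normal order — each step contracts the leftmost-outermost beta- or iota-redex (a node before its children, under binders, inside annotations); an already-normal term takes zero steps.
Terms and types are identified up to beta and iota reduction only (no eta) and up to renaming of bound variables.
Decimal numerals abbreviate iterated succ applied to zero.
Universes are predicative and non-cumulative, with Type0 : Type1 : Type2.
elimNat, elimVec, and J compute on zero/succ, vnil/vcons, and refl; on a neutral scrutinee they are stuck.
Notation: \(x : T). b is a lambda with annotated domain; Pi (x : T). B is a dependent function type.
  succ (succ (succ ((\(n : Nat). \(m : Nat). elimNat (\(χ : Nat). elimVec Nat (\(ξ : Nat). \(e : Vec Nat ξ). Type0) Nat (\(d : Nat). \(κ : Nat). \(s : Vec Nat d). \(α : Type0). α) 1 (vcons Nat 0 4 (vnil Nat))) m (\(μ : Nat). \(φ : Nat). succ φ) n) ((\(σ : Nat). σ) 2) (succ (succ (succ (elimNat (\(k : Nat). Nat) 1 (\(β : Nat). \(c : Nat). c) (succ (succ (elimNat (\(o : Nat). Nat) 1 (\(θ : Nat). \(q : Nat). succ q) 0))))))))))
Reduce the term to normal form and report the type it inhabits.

reduced normal form:
  9
inferred type:
  Nat


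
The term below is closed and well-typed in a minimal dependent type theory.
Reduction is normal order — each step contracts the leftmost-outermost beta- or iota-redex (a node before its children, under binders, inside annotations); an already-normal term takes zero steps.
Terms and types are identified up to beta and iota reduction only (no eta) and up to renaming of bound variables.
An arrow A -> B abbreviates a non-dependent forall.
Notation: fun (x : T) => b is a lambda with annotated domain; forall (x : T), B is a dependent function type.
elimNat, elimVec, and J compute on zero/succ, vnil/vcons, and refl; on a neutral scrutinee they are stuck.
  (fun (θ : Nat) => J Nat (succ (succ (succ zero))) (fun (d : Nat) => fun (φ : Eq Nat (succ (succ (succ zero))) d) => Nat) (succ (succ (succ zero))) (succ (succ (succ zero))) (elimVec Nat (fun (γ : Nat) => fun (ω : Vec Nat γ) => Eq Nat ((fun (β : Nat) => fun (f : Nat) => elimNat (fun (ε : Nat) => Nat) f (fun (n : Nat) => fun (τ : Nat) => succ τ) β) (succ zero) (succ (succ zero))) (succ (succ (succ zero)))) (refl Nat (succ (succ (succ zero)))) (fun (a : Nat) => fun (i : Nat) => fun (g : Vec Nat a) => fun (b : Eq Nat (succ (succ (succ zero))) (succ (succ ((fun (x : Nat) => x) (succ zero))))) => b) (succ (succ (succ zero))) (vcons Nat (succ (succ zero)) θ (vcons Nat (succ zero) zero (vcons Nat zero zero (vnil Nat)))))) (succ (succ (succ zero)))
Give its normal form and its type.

reduced normal form:
  succ (succ (succ zero))
type:
  Nat


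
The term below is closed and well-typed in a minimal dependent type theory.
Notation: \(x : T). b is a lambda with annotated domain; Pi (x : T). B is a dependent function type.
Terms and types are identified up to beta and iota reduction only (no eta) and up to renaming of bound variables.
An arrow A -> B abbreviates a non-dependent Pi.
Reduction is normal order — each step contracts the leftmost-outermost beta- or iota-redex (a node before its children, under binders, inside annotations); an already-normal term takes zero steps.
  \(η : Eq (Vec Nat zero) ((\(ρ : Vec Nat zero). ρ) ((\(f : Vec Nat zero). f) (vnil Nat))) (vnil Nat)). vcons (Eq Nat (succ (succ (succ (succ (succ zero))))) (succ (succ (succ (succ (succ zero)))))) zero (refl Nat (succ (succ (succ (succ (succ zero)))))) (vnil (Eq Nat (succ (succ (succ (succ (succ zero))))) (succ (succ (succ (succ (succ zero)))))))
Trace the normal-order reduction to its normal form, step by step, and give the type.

normal-order reduction:
  \(η : Eq (Vec Nat zero) ((\(ρ : Vec Nat zero). ρ) ((\(f : Vec Nat zero). f) (vnil Nat))) (vnil Nat)). vcons (Eq Nat (succ (succ (succ (succ (succ zero))))) (succ (succ (succ (succ (succ zero)))))) zero (refl Nat (succ (succ (succ (succ (succ zero)))))) (vnil (Eq Nat (succ (succ (succ (succ (succ zero))))) (succ (succ (succ (succ (succ zero)))))))
  ~> \(η : Eq (Vec Nat zero) ((\(ρ : Vec Nat zero). ρ) (vnil Nat)) (vnil Nat)). vcons (Eq Nat (succ (succ (succ (succ (succ zero))))) (succ (succ (succ (succ (succ zero)))))) zero (refl Nat (succ (succ (succ (succ (succ zero)))))) (vnil (Eq Nat (succ (succ (succ (succ (succ zero))))) (succ (succ (succ (succ (succ zero)))))))
  ~> \(η : Eq (Vec Nat zero) (vnil Nat) (vnil Nat)). vcons (Eq Nat (succ (succ (succ (succ (succ zero))))) (succ (succ (succ (succ (succ zero)))))) zero (refl Nat (succ (succ (succ (succ (succ zero)))))) (vnil (Eq Nat (succ (succ (succ (succ (succ zero))))) (succ (succ (succ (succ (succ zero)))))))
inferred type:
  Eq (Vec Nat zero) (vnil Nat) (vnil Nat) -> Vec (Eq Nat (succ (succ (succ (succ (succ zero))))) (succ (succ (succ (succ (succ zero)))))) (succ zero)


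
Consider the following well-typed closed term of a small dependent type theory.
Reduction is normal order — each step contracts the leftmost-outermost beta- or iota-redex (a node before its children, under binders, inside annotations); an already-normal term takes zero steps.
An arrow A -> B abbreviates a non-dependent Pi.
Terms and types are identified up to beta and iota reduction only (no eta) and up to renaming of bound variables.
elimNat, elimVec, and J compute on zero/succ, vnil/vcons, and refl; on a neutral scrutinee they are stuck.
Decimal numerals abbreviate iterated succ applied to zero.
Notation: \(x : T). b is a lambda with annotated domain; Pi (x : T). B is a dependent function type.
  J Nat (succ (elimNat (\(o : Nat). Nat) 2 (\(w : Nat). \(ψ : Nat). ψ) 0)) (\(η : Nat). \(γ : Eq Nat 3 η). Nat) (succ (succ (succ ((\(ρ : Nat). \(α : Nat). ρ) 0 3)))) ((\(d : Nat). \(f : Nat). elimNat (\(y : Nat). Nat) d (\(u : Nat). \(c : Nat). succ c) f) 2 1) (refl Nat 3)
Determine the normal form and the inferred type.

reduced normal form:
  3
inferred type:
  Nat


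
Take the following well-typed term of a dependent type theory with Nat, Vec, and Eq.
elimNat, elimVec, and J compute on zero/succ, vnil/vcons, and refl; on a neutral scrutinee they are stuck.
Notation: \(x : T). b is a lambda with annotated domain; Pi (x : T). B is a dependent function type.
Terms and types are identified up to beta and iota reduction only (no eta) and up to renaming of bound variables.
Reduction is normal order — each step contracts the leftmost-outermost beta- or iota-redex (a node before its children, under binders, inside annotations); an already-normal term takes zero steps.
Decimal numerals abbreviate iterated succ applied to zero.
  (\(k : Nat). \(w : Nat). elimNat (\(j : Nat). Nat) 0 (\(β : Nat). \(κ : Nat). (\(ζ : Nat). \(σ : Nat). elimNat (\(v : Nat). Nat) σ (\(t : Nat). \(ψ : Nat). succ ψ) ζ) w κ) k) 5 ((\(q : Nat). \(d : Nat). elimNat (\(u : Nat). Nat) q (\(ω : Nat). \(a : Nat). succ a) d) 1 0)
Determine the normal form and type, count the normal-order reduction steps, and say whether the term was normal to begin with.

reduced normal form:
  5
type:
  Nat
reduction steps (normal order): 63
term was already normal: no
first redex: a beta-redex


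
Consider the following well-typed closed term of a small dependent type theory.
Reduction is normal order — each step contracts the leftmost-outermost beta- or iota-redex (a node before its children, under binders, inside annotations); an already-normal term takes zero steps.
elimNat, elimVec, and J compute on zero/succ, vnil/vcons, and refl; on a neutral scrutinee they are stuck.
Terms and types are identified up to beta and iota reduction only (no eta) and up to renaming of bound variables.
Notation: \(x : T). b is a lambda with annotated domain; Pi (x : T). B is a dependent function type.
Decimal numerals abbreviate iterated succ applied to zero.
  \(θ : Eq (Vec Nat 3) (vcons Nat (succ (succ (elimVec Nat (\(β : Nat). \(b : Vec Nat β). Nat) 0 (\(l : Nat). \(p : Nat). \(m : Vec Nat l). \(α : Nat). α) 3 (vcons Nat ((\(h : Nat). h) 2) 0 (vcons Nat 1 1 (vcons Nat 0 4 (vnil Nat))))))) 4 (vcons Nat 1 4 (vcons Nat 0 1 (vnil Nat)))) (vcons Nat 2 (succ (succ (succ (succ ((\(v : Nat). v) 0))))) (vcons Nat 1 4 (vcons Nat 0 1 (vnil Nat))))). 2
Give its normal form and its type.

reduced normal form:
  \(θ : Eq (Vec Nat 3) (vcons Nat 2 4 (vcons Nat 1 4 (vcons Nat 0 1 (vnil Nat)))) (vcons Nat 2 4 (vcons Nat 1 4 (vcons Nat 0 1 (vnil Nat))))). 2
the term's type:
  Pi (θ : Eq (Vec Nat 3) (vcons Nat 2 4 (vcons Nat 1 4 (vcons Nat 0 1 (vnil Nat)))) (vcons Nat 2 4 (vcons Nat 1 4 (vcons Nat 0 1 (vnil Nat))))). Nat
observation: reduction starts at an elimVec iota-redex, and 17 normal-order steps reach the normal form.


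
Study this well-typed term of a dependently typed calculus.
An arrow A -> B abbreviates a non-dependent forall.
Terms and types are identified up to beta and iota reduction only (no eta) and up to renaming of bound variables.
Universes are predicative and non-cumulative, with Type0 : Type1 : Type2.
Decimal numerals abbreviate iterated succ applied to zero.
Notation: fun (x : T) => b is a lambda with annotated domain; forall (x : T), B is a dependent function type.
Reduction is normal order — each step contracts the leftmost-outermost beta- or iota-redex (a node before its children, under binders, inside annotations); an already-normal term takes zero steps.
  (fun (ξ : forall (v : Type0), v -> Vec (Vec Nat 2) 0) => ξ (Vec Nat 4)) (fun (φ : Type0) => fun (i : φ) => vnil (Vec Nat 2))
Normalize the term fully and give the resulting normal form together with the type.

reduced normal form:
  fun (ξ : Vec Nat 4) => vnil (Vec Nat 2)
inferred type:
  Vec Nat 4 -> Vec (Vec Nat 2) 0
observation: contracting a beta-redex first, the term normalizes in 2 steps.


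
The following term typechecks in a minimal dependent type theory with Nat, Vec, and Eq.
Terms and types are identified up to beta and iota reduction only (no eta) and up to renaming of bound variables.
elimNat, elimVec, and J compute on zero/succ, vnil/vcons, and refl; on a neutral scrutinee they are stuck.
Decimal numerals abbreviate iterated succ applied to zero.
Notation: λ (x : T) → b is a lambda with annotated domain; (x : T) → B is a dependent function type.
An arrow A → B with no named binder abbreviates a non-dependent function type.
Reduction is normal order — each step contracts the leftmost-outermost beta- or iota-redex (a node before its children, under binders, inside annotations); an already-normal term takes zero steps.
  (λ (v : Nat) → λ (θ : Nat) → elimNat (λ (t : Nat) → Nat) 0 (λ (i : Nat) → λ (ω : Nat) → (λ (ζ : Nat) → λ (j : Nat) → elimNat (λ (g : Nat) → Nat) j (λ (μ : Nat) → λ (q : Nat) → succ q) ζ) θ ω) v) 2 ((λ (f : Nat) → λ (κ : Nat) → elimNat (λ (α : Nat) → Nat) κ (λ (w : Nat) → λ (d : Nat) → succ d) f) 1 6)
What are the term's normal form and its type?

resulting normal form:
  14
inferred type:
  Nat


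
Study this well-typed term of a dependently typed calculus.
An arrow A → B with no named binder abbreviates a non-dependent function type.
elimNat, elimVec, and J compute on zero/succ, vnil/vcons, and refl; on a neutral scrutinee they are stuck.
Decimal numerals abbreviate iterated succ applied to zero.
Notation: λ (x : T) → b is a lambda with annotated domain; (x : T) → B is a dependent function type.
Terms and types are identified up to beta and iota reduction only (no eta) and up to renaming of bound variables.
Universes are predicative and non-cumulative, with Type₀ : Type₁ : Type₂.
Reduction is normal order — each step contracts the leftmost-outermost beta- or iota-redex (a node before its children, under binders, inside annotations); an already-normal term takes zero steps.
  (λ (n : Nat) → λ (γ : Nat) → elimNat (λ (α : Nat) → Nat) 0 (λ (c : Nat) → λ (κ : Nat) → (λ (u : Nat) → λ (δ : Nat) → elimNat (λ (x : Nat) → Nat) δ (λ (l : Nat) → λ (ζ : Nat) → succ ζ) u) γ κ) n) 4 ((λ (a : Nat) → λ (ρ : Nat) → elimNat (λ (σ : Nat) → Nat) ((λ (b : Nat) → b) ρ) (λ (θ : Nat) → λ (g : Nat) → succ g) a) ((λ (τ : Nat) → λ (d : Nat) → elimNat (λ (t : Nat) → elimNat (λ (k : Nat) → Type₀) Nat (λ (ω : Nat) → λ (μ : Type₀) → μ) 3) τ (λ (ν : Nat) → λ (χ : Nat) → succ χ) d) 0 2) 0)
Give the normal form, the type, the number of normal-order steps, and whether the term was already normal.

resulting normal form:
  8
type:
  Nat
steps to reach normal form (normal order): 127
already normal: no
first redex: a beta-redex


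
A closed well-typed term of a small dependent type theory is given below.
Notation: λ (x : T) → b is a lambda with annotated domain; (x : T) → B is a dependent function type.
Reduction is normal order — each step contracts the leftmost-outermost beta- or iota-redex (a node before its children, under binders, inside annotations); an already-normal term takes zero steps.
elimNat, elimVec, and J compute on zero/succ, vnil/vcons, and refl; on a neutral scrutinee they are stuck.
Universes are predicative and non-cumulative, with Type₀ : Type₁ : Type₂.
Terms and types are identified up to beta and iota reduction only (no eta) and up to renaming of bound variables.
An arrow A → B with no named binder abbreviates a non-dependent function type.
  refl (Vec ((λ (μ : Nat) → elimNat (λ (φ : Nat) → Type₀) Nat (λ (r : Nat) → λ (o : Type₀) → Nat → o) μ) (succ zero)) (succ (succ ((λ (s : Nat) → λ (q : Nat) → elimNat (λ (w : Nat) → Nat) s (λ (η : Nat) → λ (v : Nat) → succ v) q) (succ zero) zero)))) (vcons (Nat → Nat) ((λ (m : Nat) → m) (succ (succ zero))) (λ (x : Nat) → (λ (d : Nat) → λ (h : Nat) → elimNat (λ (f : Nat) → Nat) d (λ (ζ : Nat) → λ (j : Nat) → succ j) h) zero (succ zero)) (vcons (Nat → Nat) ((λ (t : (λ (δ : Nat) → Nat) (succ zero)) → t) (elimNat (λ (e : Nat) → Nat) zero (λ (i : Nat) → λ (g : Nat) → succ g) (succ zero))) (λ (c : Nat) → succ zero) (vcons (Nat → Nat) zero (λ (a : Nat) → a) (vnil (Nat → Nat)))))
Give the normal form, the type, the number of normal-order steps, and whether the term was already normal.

resulting normal form:
  refl (Vec (Nat → Nat) (succ (succ (succ zero)))) (vcons (Nat → Nat) (succ (succ zero)) (λ (μ : Nat) → succ zero) (vcons (Nat → Nat) (succ zero) (λ (φ : Nat) → succ zero) (vcons (Nat → Nat) zero (λ (r : Nat) → r) (vnil (Nat → Nat)))))
type:
  Eq (Vec (Nat → Nat) (succ (succ (succ zero)))) (vcons (Nat → Nat) (succ (succ zero)) (λ (μ : Nat) → succ zero) (vcons (Nat → Nat) (succ zero) (λ (φ : Nat) → succ zero) (vcons (Nat → Nat) zero (λ (r : Nat) → r) (vnil (Nat → Nat))))) (vcons (Nat → Nat) (succ (succ zero)) (λ (o : Nat) → succ zero) (vcons (Nat → Nat) (succ zero) (λ (s : Nat) → succ zero) (vcons (Nat → Nat) zero (λ (q : Nat) → q) (vnil (Nat → Nat)))))
reduction steps (normal order): 20
already normal: no
first redex: a beta-redex


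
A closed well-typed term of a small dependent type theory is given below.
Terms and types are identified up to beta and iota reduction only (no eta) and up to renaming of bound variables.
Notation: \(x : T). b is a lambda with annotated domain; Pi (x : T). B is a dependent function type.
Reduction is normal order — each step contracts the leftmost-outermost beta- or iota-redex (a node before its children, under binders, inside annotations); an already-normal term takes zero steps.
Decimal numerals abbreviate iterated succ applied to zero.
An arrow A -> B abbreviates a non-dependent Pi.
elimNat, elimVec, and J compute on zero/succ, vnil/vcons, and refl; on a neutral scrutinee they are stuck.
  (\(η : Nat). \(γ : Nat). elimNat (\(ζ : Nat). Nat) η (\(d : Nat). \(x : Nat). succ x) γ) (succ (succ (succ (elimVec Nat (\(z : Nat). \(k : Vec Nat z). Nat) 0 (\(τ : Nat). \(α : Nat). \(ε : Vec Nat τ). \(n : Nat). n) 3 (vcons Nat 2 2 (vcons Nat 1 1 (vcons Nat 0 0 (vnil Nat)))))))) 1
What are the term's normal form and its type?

resulting normal form:
  4
inferred type:
  Nat
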